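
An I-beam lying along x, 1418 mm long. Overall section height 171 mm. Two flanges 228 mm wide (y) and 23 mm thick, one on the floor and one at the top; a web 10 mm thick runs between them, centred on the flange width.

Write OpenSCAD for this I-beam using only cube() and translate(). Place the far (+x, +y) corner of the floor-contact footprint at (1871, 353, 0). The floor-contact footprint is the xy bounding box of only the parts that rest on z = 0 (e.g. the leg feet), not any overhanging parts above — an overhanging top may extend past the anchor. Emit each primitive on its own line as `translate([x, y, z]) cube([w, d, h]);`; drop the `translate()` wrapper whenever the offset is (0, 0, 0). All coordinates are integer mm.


translate([453, 125, 0]) cube([1418, 228, 23]);
translate([453, 234, 23]) cube([1418, 10, 125]);
translate([453, 125, 148]) cube([1418, 228, 23]);


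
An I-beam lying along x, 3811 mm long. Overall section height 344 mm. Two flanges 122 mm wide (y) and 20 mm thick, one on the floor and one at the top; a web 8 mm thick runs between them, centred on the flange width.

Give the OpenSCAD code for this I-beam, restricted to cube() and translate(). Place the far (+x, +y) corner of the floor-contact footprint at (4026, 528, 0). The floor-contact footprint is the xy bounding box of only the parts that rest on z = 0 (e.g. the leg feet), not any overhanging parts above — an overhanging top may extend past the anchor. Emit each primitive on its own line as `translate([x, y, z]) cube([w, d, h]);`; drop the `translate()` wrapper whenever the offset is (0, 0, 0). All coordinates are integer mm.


translate([215, 406, 0]) cube([3811, 122, 20]);
translate([215, 463, 20]) cube([3811, 8, 304]);
translate([215, 406, 324]) cube([3811, 122, 20]);


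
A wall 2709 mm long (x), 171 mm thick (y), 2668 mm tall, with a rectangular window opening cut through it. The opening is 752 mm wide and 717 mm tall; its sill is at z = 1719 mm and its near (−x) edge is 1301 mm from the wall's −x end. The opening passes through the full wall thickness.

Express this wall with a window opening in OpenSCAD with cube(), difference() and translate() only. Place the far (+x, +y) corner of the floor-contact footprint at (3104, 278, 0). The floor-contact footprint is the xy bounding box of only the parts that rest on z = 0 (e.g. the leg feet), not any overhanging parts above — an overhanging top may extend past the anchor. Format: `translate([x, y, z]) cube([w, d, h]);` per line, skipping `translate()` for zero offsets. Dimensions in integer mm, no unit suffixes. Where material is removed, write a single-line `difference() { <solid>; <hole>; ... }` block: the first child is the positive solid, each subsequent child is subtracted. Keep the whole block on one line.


difference() { translate([395, 107, 0]) cube([2709, 171, 2668]); translate([1696, 107, 1719]) cube([752, 171, 717]); }


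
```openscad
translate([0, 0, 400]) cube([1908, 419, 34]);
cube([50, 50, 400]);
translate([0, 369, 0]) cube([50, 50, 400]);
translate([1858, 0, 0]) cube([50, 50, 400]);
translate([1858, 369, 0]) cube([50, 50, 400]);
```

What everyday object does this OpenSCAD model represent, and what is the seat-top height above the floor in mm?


A bench. The seat-top height is 434 mm.

A long slab on four corner posts — a bench. The slab sits at z = 400 with thickness 34, so the top is 400 + 34 = 434 mm.


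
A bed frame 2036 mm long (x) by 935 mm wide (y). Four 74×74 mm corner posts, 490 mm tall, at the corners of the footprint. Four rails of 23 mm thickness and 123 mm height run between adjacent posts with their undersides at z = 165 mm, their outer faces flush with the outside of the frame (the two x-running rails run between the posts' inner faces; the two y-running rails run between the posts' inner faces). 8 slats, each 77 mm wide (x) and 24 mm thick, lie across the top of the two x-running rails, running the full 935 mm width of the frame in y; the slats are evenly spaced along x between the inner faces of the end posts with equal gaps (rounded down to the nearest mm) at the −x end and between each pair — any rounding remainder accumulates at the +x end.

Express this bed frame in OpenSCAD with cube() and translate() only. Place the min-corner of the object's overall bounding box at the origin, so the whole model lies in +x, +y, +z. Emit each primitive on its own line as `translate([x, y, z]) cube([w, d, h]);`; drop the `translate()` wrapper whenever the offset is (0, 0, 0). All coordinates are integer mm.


cube([74, 74, 490]);
translate([0, 861, 0]) cube([74, 74, 490]);
translate([1962, 0, 0]) cube([74, 74, 490]);
translate([1962, 861, 0]) cube([74, 74, 490]);
translate([74, 0, 165]) cube([1888, 23, 123]);
translate([74, 912, 165]) cube([1888, 23, 123]);
translate([0, 74, 165]) cube([23, 787, 123]);
translate([2013, 74, 165]) cube([23, 787, 123]);
translate([215, 0, 288]) cube([77, 935, 24]);
translate([433, 0, 288]) cube([77, 935, 24]);
translate([651, 0, 288]) cube([77, 935, 24]);
translate([869, 0, 288]) cube([77, 935, 24]);
translate([1087, 0, 288]) cube([77, 935, 24]);
translate([1305, 0, 288]) cube([77, 935, 24]);
translate([1523, 0, 288]) cube([77, 935, 24]);
translate([1741, 0, 288]) cube([77, 935, 24]);


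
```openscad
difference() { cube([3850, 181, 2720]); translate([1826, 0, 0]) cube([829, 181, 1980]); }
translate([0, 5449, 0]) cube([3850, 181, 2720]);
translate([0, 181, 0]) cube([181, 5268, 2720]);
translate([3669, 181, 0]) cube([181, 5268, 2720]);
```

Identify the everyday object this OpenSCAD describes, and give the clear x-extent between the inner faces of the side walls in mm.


A single room. The interior width is 3488 mm.

Four walls enclosing a rectangle with a door in the front wall — a room. Outside width 3850 minus two 181 mm walls gives 3488 mm.


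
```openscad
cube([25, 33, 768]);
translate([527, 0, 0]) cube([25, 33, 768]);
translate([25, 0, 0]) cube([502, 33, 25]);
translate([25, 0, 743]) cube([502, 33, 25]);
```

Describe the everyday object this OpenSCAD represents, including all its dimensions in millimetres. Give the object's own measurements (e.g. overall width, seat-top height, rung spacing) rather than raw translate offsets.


A rectangular picture frame lying in the x–z plane (depth along y). The opening is 502 mm wide (x) by 718 mm tall (z), surrounded by a border 25 mm wide on all four sides. The frame is 33 mm deep and is made of two full-height vertical stiles with two horizontal rails fitted between them.


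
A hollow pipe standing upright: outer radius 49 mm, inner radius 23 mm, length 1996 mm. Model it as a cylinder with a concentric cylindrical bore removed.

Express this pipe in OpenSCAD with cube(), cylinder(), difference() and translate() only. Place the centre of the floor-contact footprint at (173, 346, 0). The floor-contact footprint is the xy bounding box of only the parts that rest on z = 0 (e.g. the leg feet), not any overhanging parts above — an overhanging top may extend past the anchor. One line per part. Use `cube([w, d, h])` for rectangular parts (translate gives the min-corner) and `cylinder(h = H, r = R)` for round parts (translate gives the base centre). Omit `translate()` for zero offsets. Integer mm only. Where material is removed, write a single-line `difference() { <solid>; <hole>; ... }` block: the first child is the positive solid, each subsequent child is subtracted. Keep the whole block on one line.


difference() { translate([173, 346, 0]) cylinder(h = 1996, r = 49); translate([173, 346, 0]) cylinder(h = 1996, r = 23); }


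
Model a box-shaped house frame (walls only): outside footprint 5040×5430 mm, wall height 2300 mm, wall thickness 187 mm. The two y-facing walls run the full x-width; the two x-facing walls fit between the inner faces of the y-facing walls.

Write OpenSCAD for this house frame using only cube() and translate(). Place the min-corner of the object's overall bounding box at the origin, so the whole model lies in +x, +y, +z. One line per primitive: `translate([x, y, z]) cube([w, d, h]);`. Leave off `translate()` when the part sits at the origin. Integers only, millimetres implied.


cube([5040, 187, 2300]);
translate([0, 5243, 0]) cube([5040, 187, 2300]);
translate([0, 187, 0]) cube([187, 5056, 2300]);
translate([4853, 187, 0]) cube([187, 5056, 2300]);


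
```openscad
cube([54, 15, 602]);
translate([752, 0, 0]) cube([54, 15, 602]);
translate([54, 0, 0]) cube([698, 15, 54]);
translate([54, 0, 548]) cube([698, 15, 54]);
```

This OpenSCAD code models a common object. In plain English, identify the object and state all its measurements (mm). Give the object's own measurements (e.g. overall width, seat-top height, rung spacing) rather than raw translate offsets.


A rectangular picture frame lying in the x–z plane (depth along y). The opening is 698 mm wide (x) by 494 mm tall (z), surrounded by a border 54 mm wide on all four sides. The frame is 15 mm deep and is made of two full-height vertical stiles with two horizontal rails fitted between them.


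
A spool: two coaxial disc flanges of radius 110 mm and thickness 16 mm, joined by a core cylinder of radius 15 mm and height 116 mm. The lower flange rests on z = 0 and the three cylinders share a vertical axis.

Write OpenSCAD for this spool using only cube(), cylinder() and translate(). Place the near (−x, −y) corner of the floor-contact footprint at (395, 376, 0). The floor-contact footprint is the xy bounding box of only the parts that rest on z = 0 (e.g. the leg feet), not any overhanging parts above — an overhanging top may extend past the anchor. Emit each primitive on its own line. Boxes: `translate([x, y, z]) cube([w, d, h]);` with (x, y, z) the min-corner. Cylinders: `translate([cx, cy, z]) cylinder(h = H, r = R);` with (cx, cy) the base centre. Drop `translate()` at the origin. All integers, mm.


translate([505, 486, 0]) cylinder(h = 16, r = 110);
translate([505, 486, 16]) cylinder(h = 116, r = 15);
translate([505, 486, 132]) cylinder(h = 16, r = 110);


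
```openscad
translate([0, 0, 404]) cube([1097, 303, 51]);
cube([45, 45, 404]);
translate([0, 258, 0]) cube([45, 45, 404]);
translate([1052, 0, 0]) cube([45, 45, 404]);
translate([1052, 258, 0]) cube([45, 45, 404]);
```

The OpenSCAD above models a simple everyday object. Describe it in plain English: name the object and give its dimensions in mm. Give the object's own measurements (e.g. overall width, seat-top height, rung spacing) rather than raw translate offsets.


A bench: a 1097×303 mm seat slab, 51 mm thick, top at z = 455 mm, on four 45×45 mm square legs flush with the seat corners and standing on z = 0.


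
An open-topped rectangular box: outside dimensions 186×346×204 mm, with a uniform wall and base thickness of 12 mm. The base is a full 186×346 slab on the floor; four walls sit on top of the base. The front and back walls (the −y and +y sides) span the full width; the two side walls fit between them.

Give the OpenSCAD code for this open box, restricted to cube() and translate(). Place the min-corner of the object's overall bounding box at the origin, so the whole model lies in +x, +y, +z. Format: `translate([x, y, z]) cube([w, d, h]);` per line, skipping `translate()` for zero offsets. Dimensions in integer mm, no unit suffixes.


cube([186, 346, 12]);
translate([0, 0, 12]) cube([186, 12, 192]);
translate([0, 334, 12]) cube([186, 12, 192]);
translate([0, 12, 12]) cube([12, 322, 192]);
translate([174, 12, 12]) cube([12, 322, 192]);


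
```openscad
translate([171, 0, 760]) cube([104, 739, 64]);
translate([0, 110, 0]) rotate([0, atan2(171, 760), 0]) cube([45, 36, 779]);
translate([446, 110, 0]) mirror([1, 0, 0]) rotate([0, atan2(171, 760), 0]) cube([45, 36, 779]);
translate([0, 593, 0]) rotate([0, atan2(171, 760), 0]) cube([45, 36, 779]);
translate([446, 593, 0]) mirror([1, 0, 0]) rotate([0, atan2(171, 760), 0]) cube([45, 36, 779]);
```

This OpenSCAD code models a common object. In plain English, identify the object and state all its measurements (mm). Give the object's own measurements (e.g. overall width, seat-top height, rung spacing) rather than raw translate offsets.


A sawhorse. A 104×739×64 mm beam (x, y, z) sits on two A-frame leg pairs. Each pair is two raked legs of 45×36 mm section (36 mm along y) splaying symmetrically in x. Each leg rises 760 mm vertically over 171 mm of horizontal reach and is 779 mm long along its own axis. Every leg's outer bottom edge rests on the floor and its outer top edge meets a bottom edge of the beam — the left legs (tilting toward +x) meet the beam's −x bottom edge, the right legs (their mirror images, tilting toward −x) meet its +x bottom edge — so the leg tops tuck under the beam, the beam's underside is 760 mm above the floor, and the feet are 446 mm apart outside-to-outside with the beam centred between them. The two leg pairs are set in 110 mm from either end of the beam.


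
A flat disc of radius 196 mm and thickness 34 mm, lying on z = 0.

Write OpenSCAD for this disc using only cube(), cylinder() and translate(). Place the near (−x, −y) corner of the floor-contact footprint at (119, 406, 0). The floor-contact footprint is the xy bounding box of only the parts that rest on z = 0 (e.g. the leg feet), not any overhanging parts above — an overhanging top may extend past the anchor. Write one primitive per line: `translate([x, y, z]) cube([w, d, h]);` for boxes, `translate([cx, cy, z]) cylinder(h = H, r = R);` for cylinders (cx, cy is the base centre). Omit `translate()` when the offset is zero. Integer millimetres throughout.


translate([315, 602, 0]) cylinder(h = 34, r = 196);


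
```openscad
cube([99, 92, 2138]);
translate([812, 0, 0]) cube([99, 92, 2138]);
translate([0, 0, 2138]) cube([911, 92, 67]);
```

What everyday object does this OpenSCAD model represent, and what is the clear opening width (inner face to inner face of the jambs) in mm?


A door frame. The clear opening width is 713 mm.

Two 2138 mm tall posts with a header on top — a door frame. The left jamb is 99 mm wide at x = 0; the right jamb starts at x = 812. The clear opening is 812 − 99 = 713 mm.


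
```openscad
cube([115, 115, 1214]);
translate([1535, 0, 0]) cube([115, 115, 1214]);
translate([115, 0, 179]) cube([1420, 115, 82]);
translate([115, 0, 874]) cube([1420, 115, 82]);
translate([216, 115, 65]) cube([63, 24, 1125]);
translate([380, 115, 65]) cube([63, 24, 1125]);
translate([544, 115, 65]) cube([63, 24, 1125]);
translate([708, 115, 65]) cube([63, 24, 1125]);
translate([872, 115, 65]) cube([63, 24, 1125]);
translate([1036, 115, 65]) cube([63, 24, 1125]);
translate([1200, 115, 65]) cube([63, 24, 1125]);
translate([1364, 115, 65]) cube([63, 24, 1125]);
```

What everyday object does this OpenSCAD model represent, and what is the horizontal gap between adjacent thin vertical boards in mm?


A fence section. The picket gap is 101 mm.

Two posts, two rails, 8 pickets — a fence section. Span 1420 mm holds 8 pickets of 63 mm with 9 equal gaps: ⌊(1420 − 8·63) / 9⌋ = 101 mm.


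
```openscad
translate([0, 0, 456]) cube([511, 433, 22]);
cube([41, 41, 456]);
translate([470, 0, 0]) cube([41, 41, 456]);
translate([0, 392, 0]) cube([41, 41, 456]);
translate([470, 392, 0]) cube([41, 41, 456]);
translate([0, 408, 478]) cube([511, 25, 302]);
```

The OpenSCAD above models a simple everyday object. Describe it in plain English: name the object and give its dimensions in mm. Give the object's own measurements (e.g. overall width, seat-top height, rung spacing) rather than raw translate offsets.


A chair. The seat is a 511×433×22 mm slab with its top at z = 478 mm, on four 41×41 mm corner legs (flush with the seat edges, standing on z = 0). A flat backrest 25 mm thick, 302 mm tall, spans the full seat width and rises from the seat top along its +y edge, rear face flush with the rear of the seat.


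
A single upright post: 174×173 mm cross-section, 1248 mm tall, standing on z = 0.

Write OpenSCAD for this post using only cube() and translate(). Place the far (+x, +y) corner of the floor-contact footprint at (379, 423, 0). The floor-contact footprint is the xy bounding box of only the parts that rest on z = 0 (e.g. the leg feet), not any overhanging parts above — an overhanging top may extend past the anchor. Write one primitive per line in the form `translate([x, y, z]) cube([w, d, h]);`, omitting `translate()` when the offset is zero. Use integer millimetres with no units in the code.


translate([205, 250, 0]) cube([174, 173, 1248]);


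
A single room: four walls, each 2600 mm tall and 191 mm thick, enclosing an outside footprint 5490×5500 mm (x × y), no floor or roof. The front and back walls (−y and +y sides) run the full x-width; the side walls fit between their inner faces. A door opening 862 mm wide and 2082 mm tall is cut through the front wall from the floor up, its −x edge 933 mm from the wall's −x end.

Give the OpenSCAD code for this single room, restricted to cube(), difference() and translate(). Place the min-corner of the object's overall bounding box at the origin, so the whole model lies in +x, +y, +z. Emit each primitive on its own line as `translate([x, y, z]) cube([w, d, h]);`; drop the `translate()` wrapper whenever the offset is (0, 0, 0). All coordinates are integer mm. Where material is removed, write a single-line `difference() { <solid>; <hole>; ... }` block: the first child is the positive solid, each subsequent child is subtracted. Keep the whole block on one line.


difference() { cube([5490, 191, 2600]); translate([933, 0, 0]) cube([862, 191, 2082]); }
translate([0, 5309, 0]) cube([5490, 191, 2600]);
translate([0, 191, 0]) cube([191, 5118, 2600]);
translate([5299, 191, 0]) cube([191, 5118, 2600]);


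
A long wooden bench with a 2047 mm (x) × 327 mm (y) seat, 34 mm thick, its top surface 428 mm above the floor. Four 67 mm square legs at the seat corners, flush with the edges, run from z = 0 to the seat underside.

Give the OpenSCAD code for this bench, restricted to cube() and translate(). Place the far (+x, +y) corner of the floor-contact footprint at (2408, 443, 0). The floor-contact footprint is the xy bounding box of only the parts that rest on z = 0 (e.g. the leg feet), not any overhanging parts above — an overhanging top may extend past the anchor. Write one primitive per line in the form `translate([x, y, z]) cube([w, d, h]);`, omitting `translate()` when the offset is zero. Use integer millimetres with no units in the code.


translate([361, 116, 394]) cube([2047, 327, 34]);
translate([361, 116, 0]) cube([67, 67, 394]);
translate([361, 376, 0]) cube([67, 67, 394]);
translate([2341, 116, 0]) cube([67, 67, 394]);
translate([2341, 376, 0]) cube([67, 67, 394]);


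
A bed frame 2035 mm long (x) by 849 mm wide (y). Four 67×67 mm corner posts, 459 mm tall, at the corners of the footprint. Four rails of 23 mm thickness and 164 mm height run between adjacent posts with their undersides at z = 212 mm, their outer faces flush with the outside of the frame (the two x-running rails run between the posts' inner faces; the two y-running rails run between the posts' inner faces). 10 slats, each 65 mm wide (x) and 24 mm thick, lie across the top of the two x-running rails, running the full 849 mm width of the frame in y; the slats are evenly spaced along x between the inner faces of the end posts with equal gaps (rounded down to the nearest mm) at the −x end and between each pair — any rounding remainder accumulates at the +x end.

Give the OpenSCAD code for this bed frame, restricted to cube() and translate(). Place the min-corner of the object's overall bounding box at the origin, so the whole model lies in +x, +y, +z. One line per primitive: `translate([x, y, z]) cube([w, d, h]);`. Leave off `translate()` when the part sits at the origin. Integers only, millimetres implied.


// slat z = rail_z + rail_h = 212 + 164 = 376
// slat gap = ⌊(1901 − 10·65) / 11⌋ = 113
cube([67, 67, 459]);
translate([0, 782, 0]) cube([67, 67, 459]);
translate([1968, 0, 0]) cube([67, 67, 459]);
translate([1968, 782, 0]) cube([67, 67, 459]);
translate([67, 0, 212]) cube([1901, 23, 164]);
translate([67, 826, 212]) cube([1901, 23, 164]);
translate([0, 67, 212]) cube([23, 715, 164]);
translate([2012, 67, 212]) cube([23, 715, 164]);
translate([180, 0, 376]) cube([65, 849, 24]);
translate([358, 0, 376]) cube([65, 849, 24]);
translate([536, 0, 376]) cube([65, 849, 24]);
translate([714, 0, 376]) cube([65, 849, 24]);
translate([892, 0, 376]) cube([65, 849, 24]);
translate([1070, 0, 376]) cube([65, 849, 24]);
translate([1248, 0, 376]) cube([65, 849, 24]);
translate([1426, 0, 376]) cube([65, 849, 24]);
translate([1604, 0, 376]) cube([65, 849, 24]);
translate([1782, 0, 376]) cube([65, 849, 24]);


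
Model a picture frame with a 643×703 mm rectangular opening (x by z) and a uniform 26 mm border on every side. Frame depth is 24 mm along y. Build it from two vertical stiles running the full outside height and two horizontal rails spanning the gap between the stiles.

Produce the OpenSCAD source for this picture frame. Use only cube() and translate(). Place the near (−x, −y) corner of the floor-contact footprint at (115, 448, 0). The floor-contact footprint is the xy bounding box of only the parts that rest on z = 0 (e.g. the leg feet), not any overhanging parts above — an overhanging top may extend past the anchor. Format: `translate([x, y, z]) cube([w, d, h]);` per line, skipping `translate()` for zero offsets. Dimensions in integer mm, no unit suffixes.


translate([115, 448, 0]) cube([26, 24, 755]);
translate([784, 448, 0]) cube([26, 24, 755]);
translate([141, 448, 0]) cube([643, 24, 26]);
translate([141, 448, 729]) cube([643, 24, 26]);


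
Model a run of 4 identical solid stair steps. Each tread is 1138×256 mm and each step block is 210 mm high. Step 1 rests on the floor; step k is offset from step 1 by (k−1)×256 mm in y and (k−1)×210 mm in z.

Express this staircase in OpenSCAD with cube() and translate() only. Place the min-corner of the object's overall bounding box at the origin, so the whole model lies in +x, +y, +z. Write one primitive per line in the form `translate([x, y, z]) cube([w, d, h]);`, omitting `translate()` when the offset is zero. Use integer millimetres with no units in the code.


cube([1138, 256, 210]);
translate([0, 256, 210]) cube([1138, 256, 210]);
translate([0, 512, 420]) cube([1138, 256, 210]);
translate([0, 768, 630]) cube([1138, 256, 210]);


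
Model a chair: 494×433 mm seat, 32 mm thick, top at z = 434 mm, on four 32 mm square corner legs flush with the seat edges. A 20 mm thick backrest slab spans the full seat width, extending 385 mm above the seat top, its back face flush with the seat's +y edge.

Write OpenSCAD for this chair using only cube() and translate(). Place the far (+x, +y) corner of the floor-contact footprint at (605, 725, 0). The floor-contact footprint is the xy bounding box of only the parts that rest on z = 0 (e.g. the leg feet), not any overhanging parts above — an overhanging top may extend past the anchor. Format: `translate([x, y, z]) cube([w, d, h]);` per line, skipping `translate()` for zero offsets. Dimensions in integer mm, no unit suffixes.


translate([111, 292, 402]) cube([494, 433, 32]);
translate([111, 292, 0]) cube([32, 32, 402]);
translate([573, 292, 0]) cube([32, 32, 402]);
translate([111, 693, 0]) cube([32, 32, 402]);
translate([573, 693, 0]) cube([32, 32, 402]);
translate([111, 705, 434]) cube([494, 20, 385]);


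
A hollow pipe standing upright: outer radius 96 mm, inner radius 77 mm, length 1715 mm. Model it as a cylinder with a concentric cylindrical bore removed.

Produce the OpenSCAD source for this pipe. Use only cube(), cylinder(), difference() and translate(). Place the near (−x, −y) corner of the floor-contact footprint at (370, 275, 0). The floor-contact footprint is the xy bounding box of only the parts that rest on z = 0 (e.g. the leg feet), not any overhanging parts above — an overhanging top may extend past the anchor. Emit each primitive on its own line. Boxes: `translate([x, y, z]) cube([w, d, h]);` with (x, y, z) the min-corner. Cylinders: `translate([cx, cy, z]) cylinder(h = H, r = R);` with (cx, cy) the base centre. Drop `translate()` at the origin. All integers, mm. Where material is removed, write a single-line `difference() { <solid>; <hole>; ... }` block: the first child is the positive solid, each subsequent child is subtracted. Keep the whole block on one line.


difference() { translate([466, 371, 0]) cylinder(h = 1715, r = 96); translate([466, 371, 0]) cylinder(h = 1715, r = 77); }


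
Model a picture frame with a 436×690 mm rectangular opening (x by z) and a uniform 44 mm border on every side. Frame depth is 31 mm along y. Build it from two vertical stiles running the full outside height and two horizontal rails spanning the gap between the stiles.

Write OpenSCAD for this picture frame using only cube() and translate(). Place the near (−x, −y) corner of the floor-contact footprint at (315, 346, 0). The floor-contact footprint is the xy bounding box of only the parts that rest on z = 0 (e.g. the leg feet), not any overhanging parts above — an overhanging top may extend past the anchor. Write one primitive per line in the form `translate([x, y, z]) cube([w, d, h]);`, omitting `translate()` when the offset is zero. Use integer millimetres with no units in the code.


translate([315, 346, 0]) cube([44, 31, 778]);
translate([795, 346, 0]) cube([44, 31, 778]);
translate([359, 346, 0]) cube([436, 31, 44]);
translate([359, 346, 734]) cube([436, 31, 44]);


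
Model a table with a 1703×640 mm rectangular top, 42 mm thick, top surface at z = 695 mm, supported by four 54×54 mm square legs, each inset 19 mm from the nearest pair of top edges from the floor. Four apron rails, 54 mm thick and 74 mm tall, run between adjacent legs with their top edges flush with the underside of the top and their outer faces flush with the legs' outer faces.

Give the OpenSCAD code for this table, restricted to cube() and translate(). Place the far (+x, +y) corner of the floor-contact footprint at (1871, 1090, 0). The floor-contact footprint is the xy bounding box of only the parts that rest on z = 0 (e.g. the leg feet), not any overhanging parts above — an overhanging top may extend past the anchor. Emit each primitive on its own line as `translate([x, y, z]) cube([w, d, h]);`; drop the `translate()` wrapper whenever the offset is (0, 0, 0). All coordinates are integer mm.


translate([187, 469, 653]) cube([1703, 640, 42]);
translate([206, 488, 0]) cube([54, 54, 653]);
translate([1817, 488, 0]) cube([54, 54, 653]);
translate([206, 1036, 0]) cube([54, 54, 653]);
translate([1817, 1036, 0]) cube([54, 54, 653]);
translate([260, 488, 579]) cube([1557, 54, 74]);
translate([260, 1036, 579]) cube([1557, 54, 74]);
translate([206, 542, 579]) cube([54, 494, 74]);
translate([1817, 542, 579]) cube([54, 494, 74]);


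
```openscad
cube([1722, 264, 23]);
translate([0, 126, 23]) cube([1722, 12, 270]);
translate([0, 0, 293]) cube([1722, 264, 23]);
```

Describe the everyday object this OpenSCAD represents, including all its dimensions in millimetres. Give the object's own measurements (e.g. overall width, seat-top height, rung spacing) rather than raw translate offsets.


An I-beam lying along x, 1722 mm long. Overall section height 316 mm. Two flanges 264 mm wide (y) and 23 mm thick, one on the floor and one at the top; a web 12 mm thick runs between them, centred on the flange width.


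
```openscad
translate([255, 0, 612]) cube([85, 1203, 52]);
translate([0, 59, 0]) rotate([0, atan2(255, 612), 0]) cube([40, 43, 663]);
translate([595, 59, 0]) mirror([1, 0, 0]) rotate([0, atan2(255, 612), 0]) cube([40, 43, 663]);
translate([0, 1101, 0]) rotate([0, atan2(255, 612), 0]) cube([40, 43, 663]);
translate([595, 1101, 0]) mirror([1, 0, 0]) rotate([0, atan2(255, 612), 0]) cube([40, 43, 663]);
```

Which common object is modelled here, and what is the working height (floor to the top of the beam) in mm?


A sawhorse. The overall height is 664 mm.

A beam across two mirrored pairs of raked legs — a sawhorse. The beam's underside is at z = 612 (matching the legs' vertical rise in atan2(255, 612)) and the beam is 52 mm tall, so its top is at 612 + 52 = 664 mm. The raked legs top out at the beam's underside, so that is the highest point.


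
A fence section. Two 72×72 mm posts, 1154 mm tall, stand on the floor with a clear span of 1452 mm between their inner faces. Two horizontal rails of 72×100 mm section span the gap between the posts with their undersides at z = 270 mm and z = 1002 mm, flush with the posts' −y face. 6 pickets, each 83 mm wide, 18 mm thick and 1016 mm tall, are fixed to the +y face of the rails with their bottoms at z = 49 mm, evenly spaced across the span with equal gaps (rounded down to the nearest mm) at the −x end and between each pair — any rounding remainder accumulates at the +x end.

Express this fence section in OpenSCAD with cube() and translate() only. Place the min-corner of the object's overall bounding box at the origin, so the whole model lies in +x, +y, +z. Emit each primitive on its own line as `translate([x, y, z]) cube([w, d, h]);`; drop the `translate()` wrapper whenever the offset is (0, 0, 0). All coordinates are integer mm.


cube([72, 72, 1154]);
translate([1524, 0, 0]) cube([72, 72, 1154]);
translate([72, 0, 270]) cube([1452, 72, 100]);
translate([72, 0, 1002]) cube([1452, 72, 100]);
translate([208, 72, 49]) cube([83, 18, 1016]);
translate([427, 72, 49]) cube([83, 18, 1016]);
translate([646, 72, 49]) cube([83, 18, 1016]);
translate([865, 72, 49]) cube([83, 18, 1016]);
translate([1084, 72, 49]) cube([83, 18, 1016]);
translate([1303, 72, 49]) cube([83, 18, 1016]);


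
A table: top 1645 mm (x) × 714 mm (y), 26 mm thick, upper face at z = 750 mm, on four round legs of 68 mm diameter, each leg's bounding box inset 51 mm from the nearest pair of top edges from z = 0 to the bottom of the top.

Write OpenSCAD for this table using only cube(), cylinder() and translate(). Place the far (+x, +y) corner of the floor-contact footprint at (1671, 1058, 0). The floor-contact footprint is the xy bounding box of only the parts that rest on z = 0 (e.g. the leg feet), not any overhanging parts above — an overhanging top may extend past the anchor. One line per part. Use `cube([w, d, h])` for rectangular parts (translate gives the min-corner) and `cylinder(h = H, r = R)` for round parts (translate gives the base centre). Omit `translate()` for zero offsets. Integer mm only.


// leg_h = 750 - 26 = 724
translate([77, 395, 724]) cube([1645, 714, 26]);
translate([162, 480, 0]) cylinder(h = 724, r = 34);
translate([1637, 480, 0]) cylinder(h = 724, r = 34);
translate([162, 1024, 0]) cylinder(h = 724, r = 34);
translate([1637, 1024, 0]) cylinder(h = 724, r = 34);


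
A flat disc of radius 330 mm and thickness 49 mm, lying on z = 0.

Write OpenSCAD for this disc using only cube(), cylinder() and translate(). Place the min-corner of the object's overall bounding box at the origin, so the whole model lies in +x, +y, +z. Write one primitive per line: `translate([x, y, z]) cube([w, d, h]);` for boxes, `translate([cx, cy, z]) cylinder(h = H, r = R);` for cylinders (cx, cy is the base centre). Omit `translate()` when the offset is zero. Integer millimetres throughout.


translate([330, 330, 0]) cylinder(h = 49, r = 330);


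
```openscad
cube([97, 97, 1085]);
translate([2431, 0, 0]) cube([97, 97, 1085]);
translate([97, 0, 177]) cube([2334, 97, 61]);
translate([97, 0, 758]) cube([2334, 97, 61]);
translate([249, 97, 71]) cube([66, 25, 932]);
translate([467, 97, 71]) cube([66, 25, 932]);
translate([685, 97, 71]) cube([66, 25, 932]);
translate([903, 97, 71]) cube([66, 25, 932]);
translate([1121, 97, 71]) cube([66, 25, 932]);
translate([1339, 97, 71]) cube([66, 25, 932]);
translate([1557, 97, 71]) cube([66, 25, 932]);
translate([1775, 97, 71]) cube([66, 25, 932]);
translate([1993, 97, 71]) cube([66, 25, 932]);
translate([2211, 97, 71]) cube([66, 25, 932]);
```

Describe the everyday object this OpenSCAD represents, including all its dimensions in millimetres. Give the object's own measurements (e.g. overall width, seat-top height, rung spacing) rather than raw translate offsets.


A fence section. Two 97×97 mm posts, 1085 mm tall, stand on the floor with a clear span of 2334 mm between their inner faces. Two horizontal rails of 97×61 mm section span the gap between the posts with their undersides at z = 177 mm and z = 758 mm, flush with the posts' −y face. 10 pickets, each 66 mm wide, 25 mm thick and 932 mm tall, are fixed to the +y face of the rails with their bottoms at z = 71 mm, spaced across the span with a 152 mm gap after the −x post and between neighbouring pickets, with 154 mm left before the +x post.


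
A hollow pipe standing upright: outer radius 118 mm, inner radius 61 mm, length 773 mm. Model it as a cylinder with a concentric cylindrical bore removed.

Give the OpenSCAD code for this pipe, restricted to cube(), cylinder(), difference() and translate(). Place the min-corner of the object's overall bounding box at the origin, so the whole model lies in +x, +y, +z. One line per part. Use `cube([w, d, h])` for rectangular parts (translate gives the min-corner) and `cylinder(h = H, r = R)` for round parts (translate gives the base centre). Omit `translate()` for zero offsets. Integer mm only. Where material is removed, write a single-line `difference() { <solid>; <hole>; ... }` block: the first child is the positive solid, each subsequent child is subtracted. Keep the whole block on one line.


difference() { translate([118, 118, 0]) cylinder(h = 773, r = 118); translate([118, 118, 0]) cylinder(h = 773, r = 61); }


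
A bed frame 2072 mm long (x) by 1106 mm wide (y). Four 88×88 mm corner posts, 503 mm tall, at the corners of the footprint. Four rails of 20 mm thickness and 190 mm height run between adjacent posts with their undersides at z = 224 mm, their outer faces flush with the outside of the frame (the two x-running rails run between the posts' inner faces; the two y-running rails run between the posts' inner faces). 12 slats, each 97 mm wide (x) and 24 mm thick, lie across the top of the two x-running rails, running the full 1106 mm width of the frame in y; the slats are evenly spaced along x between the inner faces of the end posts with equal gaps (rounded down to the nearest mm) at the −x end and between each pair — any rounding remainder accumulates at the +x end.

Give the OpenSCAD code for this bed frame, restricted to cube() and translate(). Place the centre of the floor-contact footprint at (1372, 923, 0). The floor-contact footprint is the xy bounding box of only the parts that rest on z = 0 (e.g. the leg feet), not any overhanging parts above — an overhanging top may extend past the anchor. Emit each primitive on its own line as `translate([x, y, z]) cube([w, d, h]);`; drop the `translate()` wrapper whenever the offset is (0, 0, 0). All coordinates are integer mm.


translate([336, 370, 0]) cube([88, 88, 503]);
translate([336, 1388, 0]) cube([88, 88, 503]);
translate([2320, 370, 0]) cube([88, 88, 503]);
translate([2320, 1388, 0]) cube([88, 88, 503]);
translate([424, 370, 224]) cube([1896, 20, 190]);
translate([424, 1456, 224]) cube([1896, 20, 190]);
translate([336, 458, 224]) cube([20, 930, 190]);
translate([2388, 458, 224]) cube([20, 930, 190]);
translate([480, 370, 414]) cube([97, 1106, 24]);
translate([633, 370, 414]) cube([97, 1106, 24]);
translate([786, 370, 414]) cube([97, 1106, 24]);
translate([939, 370, 414]) cube([97, 1106, 24]);
translate([1092, 370, 414]) cube([97, 1106, 24]);
translate([1245, 370, 414]) cube([97, 1106, 24]);
translate([1398, 370, 414]) cube([97, 1106, 24]);
translate([1551, 370, 414]) cube([97, 1106, 24]);
translate([1704, 370, 414]) cube([97, 1106, 24]);
translate([1857, 370, 414]) cube([97, 1106, 24]);
translate([2010, 370, 414]) cube([97, 1106, 24]);
translate([2163, 370, 414]) cube([97, 1106, 24]);


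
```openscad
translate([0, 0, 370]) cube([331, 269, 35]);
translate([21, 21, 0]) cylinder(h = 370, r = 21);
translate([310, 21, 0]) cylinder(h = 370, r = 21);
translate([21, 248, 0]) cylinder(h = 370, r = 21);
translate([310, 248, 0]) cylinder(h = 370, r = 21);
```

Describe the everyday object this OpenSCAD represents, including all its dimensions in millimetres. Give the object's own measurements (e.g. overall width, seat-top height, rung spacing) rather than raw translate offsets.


A simple wooden stool: a rectangular seat 331 mm (x) by 269 mm (y), 35 mm thick, top face at z = 405 mm, on four round legs, each 42 mm in diameter. The legs rest on z = 0, each leg's axis is inset half a diameter from the nearest pair of seat edges (so the leg's bounding box is flush with the corner).


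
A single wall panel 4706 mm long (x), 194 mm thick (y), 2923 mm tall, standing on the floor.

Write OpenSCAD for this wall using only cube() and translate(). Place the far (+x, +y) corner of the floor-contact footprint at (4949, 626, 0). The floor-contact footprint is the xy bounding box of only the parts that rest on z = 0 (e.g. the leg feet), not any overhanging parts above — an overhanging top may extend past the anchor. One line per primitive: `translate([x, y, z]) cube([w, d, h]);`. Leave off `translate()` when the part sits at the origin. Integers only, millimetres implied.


translate([243, 432, 0]) cube([4706, 194, 2923]);


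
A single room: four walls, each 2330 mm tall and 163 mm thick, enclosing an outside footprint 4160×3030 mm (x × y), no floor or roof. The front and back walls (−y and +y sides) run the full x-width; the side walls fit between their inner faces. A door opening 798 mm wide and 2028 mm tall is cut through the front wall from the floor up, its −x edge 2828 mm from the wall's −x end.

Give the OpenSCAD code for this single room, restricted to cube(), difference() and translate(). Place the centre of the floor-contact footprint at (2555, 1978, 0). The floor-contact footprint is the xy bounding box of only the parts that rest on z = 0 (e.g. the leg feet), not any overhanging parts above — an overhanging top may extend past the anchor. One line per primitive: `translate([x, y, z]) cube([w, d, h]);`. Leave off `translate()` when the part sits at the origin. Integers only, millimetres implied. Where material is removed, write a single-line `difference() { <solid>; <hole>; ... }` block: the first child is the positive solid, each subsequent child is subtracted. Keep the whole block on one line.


difference() { translate([475, 463, 0]) cube([4160, 163, 2330]); translate([3303, 463, 0]) cube([798, 163, 2028]); }
translate([475, 3330, 0]) cube([4160, 163, 2330]);
translate([475, 626, 0]) cube([163, 2704, 2330]);
translate([4472, 626, 0]) cube([163, 2704, 2330]);


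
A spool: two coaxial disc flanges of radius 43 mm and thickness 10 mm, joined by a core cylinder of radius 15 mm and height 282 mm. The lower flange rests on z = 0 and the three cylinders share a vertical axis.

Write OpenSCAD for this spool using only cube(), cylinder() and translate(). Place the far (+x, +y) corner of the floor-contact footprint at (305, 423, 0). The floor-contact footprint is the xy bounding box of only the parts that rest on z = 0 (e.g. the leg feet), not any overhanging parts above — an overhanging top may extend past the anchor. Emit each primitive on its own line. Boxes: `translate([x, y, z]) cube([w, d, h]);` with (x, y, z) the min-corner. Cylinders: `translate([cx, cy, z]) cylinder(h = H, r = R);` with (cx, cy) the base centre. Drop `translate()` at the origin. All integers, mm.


translate([262, 380, 0]) cylinder(h = 10, r = 43);
translate([262, 380, 10]) cylinder(h = 282, r = 15);
translate([262, 380, 292]) cylinder(h = 10, r = 43);


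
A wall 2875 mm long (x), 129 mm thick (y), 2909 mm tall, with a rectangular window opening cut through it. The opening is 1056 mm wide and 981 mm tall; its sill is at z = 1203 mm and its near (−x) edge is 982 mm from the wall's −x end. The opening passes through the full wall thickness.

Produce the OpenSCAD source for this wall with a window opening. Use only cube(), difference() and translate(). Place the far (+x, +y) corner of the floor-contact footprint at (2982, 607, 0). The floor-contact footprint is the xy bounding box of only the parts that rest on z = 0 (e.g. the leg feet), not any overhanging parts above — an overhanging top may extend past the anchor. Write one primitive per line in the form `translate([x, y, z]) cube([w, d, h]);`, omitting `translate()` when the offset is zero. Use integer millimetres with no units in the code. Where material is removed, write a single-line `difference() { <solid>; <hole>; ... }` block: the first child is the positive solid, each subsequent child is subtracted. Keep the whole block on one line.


difference() { translate([107, 478, 0]) cube([2875, 129, 2909]); translate([1089, 478, 1203]) cube([1056, 129, 981]); }
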